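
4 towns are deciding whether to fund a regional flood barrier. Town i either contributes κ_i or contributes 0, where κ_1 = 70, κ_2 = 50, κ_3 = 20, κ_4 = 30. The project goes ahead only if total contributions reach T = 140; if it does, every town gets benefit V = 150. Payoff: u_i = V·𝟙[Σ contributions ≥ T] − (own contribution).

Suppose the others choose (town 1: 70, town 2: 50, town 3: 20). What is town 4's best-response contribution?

Others' total = 140 ≥ 140; contributing adds cost 30 for no extra benefit.
Best response: 0.

0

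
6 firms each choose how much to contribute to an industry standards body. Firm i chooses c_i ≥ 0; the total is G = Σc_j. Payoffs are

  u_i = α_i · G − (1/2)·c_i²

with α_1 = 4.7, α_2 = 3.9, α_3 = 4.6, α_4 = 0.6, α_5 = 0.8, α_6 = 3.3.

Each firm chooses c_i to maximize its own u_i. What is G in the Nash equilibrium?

Firm i's FOC: ∂u_i/∂c_i = α_i − c_i = 0, so c_i* = α_i.
NE contributions = (4.7, 3.9, 4.6, 0.6, 0.8, 3.3); G = 17.9.

17.9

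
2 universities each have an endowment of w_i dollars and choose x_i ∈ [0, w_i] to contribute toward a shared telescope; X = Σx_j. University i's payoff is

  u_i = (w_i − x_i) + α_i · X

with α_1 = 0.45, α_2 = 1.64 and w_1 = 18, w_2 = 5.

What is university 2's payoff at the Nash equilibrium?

∂u_i/∂x_i = α_i − 1, so university i contributes w_i if α_i > 1, else 0.
α_i > 1 for i ∈ {2}; NE contributions (0, 5), X = 5.
u_2 = (5 − 5) + 1.64·5 = 8.2.

8.2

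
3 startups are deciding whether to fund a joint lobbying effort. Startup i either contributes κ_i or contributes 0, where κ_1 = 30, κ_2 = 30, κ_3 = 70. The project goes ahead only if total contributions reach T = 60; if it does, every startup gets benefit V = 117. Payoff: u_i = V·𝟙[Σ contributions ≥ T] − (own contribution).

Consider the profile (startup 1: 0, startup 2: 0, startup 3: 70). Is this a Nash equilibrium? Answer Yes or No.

Total = 70 ≥ 60: provided.
Startup 1 (pledges 0, payoff 117): pledging 30 → total 100, payoff 87. No gain.
Startup 2 (pledges 0, payoff 117): pledging 30 → total 100, payoff 87. No gain.
Startup 3 (pledges 70, payoff 47): dropping to 0 → total 0, payoff 0. No gain.

Yes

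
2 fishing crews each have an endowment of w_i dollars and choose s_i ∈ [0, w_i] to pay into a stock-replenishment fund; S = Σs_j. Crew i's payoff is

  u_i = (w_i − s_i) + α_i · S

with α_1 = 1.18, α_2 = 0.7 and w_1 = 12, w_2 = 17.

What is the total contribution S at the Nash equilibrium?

∂u_i/∂s_i = α_i − 1, so crew i contributes w_i if α_i > 1, else 0.
α_i > 1 for i ∈ {1}; NE contributions (12, 0), S = 12.

12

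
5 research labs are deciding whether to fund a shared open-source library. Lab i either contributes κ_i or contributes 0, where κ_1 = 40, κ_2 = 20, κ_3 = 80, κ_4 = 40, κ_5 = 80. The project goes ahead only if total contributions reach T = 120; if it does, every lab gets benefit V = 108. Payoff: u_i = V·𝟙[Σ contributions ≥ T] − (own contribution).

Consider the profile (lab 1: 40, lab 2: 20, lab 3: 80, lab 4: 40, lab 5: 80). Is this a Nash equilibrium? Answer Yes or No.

Total = 260 ≥ 120: provided.
Lab 1 (pledges 40, payoff 68): dropping to 0 → total 220, payoff 108. Profitable deviation.

No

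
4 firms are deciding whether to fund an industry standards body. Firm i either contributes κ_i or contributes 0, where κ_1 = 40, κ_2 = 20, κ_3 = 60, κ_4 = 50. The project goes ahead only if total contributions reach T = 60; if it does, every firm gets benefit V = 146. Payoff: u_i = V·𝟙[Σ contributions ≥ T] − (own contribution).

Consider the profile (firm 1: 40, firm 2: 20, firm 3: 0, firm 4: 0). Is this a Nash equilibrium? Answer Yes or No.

Yes

Total = 60 ≥ 60: provided.
Firm 1 (pledges 40, payoff 106): dropping to 0 → total 20, payoff 0. No gain.
Firm 2 (pledges 20, payoff 126): dropping to 0 → total 40, payoff 0. No gain.
Firm 3 (pledges 0, payoff 146): pledging 60 → total 120, payoff 86. No gain.
Firm 4 (pledges 0, payoff 146): pledging 50 → total 110, payoff 96. No gain.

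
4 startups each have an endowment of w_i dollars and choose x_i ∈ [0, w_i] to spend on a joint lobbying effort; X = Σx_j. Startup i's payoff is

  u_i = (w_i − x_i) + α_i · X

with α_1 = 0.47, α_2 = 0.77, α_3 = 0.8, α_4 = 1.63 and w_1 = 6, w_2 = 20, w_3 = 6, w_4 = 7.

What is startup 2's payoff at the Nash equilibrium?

25.39

∂u_i/∂x_i = α_i − 1, so startup i contributes w_i if α_i > 1, else 0.
α_i > 1 for i ∈ {4}; NE contributions (0, 0, 0, 7), X = 7.
u_2 = (20 − 0) + 0.77·7 = 25.39.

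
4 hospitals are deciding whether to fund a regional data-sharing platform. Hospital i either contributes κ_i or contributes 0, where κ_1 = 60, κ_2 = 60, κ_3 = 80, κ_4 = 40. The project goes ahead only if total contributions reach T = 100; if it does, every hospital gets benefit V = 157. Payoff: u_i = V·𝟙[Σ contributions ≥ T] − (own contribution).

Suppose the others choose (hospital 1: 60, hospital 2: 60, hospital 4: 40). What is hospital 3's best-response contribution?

0

Others' total = 160 ≥ 100; contributing adds cost 80 for no extra benefit.
Best response: 0.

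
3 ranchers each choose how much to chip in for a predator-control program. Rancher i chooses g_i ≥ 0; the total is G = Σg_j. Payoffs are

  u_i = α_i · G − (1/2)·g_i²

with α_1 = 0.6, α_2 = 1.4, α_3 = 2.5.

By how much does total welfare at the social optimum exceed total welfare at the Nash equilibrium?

14.41

Rancher i's FOC: ∂u_i/∂g_i = α_i − g_i = 0, so g_i* = α_i.
NE contributions = (0.6, 1.4, 2.5); G = 4.5.
W^NE = (Σα)·G − ½Σα_i² = 4.5² − ½·8.57 = 15.965.
Planner sets g_i = Σα_j = 4.5 for every i, so G^SO = 3·4.5 = 13.5.
W^SO = (Σα)·G^SO − ½·3·(Σα)² = (3/2)·4.5² = 30.375.
Deadweight loss = W^SO − W^NE = 14.41.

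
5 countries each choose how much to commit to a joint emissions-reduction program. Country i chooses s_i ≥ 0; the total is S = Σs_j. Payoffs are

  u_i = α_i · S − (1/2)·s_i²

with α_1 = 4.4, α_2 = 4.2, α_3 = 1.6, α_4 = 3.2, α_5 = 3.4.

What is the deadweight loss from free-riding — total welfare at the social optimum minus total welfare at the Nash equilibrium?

Country i's FOC: ∂u_i/∂s_i = α_i − s_i = 0, so s_i* = α_i.
NE contributions = (4.4, 4.2, 1.6, 3.2, 3.4); S = 16.8.
W^NE = (Σα)·S − ½Σα_i² = 16.8² − ½·61.36 = 251.56.
Planner sets s_i = Σα_j = 16.8 for every i, so S^SO = 5·16.8 = 84.
W^SO = (Σα)·S^SO − ½·5·(Σα)² = (5/2)·16.8² = 705.6.
Deadweight loss = W^SO − W^NE = 454.04.

454.04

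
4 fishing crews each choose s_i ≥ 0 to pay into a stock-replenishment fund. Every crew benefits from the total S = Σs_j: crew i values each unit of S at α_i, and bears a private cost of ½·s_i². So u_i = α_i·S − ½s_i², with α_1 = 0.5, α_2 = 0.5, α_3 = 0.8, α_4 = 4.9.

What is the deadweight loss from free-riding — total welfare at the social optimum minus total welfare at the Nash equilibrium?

Crew i's FOC: ∂u_i/∂s_i = α_i − s_i = 0, so s_i* = α_i.
NE contributions = (0.5, 0.5, 0.8, 4.9); S = 6.7.
W^NE = (Σα)·S − ½Σα_i² = 6.7² − ½·25.15 = 32.315.
Planner sets s_i = Σα_j = 6.7 for every i, so S^SO = 4·6.7 = 26.8.
W^SO = (Σα)·S^SO − ½·4·(Σα)² = (4/2)·6.7² = 89.78.
Deadweight loss = W^SO − W^NE = 57.465.

57.465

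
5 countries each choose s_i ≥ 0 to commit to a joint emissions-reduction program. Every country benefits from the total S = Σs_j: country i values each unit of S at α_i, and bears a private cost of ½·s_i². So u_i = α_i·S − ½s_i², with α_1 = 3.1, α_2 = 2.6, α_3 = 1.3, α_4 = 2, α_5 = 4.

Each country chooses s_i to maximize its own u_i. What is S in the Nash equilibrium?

Country i's FOC: ∂u_i/∂s_i = α_i − s_i = 0, so s_i* = α_i.
NE contributions = (3.1, 2.6, 1.3, 2, 4); S = 13.

13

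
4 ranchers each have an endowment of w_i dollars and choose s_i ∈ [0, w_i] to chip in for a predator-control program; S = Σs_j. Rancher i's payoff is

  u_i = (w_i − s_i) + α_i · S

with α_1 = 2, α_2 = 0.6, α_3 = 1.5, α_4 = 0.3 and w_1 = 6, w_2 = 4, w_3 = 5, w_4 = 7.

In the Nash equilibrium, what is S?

11

∂u_i/∂s_i = α_i − 1, so rancher i contributes w_i if α_i > 1, else 0.
α_i > 1 for i ∈ {1, 3}; NE contributions (6, 0, 5, 0), S = 11.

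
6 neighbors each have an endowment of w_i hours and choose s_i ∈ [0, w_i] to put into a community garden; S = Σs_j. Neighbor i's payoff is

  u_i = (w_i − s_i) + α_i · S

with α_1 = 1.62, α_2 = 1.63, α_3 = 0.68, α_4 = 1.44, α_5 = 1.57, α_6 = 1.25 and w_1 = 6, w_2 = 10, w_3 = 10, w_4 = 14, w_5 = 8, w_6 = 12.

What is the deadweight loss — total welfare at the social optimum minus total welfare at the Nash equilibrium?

∂u_i/∂s_i = α_i − 1, so neighbor i contributes w_i if α_i > 1, else 0.
α_i > 1 for i ∈ {1, 2, 4, 5, 6}; NE contributions (6, 10, 0, 14, 8, 12), S = 50.
W^NE = Σw_i − S^NE + (Σα_i)·S^NE = 60 + 7.19·50 = 419.5.
Planner: ∂(Σu_j)/∂s_i = Σα_j − 1 = 7.19 > 0, so everyone contributes w_i; S^SO = 60, W^SO = 60 + 7.19·60 = 491.4.
Deadweight loss = 71.9.

71.9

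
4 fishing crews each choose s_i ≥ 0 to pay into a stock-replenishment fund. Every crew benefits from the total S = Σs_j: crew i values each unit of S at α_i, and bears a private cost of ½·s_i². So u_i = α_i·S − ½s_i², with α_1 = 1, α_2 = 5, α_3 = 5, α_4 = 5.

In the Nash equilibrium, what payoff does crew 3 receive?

67.5

Crew i's FOC: ∂u_i/∂s_i = α_i − s_i = 0, so s_i* = α_i.
NE contributions = (1, 5, 5, 5); S = 16.
u_3 = α_3·S − ½·(s_3)² = 5·16 − ½·5² = 67.5.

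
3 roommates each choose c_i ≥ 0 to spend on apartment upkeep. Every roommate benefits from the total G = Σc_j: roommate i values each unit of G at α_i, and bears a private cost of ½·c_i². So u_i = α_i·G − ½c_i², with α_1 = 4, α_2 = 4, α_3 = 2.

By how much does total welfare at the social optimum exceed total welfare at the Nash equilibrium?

68

Roommate i's FOC: ∂u_i/∂c_i = α_i − c_i = 0, so c_i* = α_i.
NE contributions = (4, 4, 2); G = 10.
W^NE = (Σα)·G − ½Σα_i² = 10² − ½·36 = 82.
Planner sets c_i = Σα_j = 10 for every i, so G^SO = 3·10 = 30.
W^SO = (Σα)·G^SO − ½·3·(Σα)² = (3/2)·10² = 150.
Deadweight loss = W^SO − W^NE = 68.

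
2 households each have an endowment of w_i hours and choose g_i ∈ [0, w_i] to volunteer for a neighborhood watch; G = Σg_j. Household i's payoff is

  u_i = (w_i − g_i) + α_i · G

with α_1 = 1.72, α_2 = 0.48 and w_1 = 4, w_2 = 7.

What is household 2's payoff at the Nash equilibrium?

8.92

∂u_i/∂g_i = α_i − 1, so household i contributes w_i if α_i > 1, else 0.
α_i > 1 for i ∈ {1}; NE contributions (4, 0), G = 4.
u_2 = (7 − 0) + 0.48·4 = 8.92.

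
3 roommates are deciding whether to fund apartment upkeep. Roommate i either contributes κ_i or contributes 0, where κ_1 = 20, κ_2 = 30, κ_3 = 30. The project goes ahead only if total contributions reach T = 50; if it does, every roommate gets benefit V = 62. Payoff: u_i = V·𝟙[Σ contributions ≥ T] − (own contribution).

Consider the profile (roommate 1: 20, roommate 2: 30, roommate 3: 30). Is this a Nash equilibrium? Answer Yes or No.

Total = 80 ≥ 50: provided.
Roommate 1 (pledges 20, payoff 42): dropping to 0 → total 60, payoff 62. Profitable deviation.

No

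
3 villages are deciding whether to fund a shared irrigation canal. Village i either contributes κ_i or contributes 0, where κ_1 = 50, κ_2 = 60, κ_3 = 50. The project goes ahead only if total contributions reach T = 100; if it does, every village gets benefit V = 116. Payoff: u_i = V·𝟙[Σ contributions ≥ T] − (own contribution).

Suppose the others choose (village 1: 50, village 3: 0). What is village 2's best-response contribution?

Others' total = 50. Contributing 60 brings total to 110 ≥ 100: gain V − κ_2 = 56.
Best response: 60.

60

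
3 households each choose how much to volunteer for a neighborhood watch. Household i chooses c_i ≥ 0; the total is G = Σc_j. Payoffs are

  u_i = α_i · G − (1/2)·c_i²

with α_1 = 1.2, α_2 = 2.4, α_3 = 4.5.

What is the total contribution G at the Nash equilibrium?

8.1

Household i's FOC: ∂u_i/∂c_i = α_i − c_i = 0, so c_i* = α_i.
NE contributions = (1.2, 2.4, 4.5); G = 8.1.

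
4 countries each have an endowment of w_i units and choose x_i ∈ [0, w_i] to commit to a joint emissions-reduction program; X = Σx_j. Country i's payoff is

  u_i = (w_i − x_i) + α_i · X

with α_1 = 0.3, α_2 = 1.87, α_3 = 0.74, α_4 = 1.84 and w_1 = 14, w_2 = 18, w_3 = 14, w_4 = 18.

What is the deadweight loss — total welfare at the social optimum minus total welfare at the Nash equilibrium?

105

∂u_i/∂x_i = α_i − 1, so country i contributes w_i if α_i > 1, else 0.
α_i > 1 for i ∈ {2, 4}; NE contributions (0, 18, 0, 18), X = 36.
W^NE = Σw_i − X^NE + (Σα_i)·X^NE = 64 + 3.75·36 = 199.
Planner: ∂(Σu_j)/∂x_i = Σα_j − 1 = 3.75 > 0, so everyone contributes w_i; X^SO = 64, W^SO = 64 + 3.75·64 = 304.
Deadweight loss = 105.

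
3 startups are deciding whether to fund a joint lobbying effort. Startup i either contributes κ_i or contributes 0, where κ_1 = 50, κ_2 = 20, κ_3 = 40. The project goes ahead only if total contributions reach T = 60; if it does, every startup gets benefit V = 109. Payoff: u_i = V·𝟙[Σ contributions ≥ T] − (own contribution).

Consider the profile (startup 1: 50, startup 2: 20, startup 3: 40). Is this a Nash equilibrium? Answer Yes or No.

Total = 110 ≥ 60: provided.
Startup 1 (pledges 50, payoff 59): dropping to 0 → total 60, payoff 109. Profitable deviation.

No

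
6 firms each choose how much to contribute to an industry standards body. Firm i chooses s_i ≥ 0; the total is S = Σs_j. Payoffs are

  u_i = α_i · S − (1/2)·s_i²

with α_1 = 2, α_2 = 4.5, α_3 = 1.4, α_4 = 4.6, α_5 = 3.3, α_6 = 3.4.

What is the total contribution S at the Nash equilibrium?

19.2

Firm i's FOC: ∂u_i/∂s_i = α_i − s_i = 0, so s_i* = α_i.
NE contributions = (2, 4.5, 1.4, 4.6, 3.3, 3.4); S = 19.2.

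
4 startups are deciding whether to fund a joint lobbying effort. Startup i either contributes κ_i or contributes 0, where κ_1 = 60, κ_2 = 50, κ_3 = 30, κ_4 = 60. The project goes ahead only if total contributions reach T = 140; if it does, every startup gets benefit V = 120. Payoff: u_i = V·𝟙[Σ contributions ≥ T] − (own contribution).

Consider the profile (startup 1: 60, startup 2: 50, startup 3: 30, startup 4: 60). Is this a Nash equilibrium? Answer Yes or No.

Total = 200 ≥ 140: provided.
Startup 1 (pledges 60, payoff 60): dropping to 0 → total 140, payoff 120. Profitable deviation.

No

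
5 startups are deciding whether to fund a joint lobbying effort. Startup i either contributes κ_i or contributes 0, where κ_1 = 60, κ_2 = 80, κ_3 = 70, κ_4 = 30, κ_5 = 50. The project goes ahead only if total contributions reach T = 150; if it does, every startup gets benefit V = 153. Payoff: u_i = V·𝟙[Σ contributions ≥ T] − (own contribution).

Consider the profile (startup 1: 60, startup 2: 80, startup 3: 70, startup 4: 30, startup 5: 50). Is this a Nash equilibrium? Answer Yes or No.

Total = 290 ≥ 150: provided.
Startup 1 (pledges 60, payoff 93): dropping to 0 → total 230, payoff 153. Profitable deviation.

No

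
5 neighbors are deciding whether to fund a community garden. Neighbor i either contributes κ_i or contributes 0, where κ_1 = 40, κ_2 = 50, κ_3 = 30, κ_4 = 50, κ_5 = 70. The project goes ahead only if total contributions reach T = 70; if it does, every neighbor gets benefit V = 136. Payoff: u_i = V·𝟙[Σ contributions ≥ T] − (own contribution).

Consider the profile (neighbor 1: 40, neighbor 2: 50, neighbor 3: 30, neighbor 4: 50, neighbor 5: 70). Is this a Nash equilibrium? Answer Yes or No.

Total = 240 ≥ 70: provided.
Neighbor 1 (pledges 40, payoff 96): dropping to 0 → total 200, payoff 136. Profitable deviation.

No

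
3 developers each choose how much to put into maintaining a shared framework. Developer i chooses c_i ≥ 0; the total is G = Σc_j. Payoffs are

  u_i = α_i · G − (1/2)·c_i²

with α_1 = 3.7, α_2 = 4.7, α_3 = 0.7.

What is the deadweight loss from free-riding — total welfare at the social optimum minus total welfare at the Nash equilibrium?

59.54

Developer i's FOC: ∂u_i/∂c_i = α_i − c_i = 0, so c_i* = α_i.
NE contributions = (3.7, 4.7, 0.7); G = 9.1.
W^NE = (Σα)·G − ½Σα_i² = 9.1² − ½·36.27 = 64.675.
Planner sets c_i = Σα_j = 9.1 for every i, so G^SO = 3·9.1 = 27.3.
W^SO = (Σα)·G^SO − ½·3·(Σα)² = (3/2)·9.1² = 124.215.
Deadweight loss = W^SO − W^NE = 59.54.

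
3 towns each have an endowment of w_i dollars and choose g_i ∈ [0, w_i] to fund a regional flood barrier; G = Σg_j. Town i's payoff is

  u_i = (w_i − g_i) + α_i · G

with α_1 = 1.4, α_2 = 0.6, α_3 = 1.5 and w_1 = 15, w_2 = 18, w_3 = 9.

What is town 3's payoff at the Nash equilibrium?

36

∂u_i/∂g_i = α_i − 1, so town i contributes w_i if α_i > 1, else 0.
α_i > 1 for i ∈ {1, 3}; NE contributions (15, 0, 9), G = 24.
u_3 = (9 − 9) + 1.5·24 = 36.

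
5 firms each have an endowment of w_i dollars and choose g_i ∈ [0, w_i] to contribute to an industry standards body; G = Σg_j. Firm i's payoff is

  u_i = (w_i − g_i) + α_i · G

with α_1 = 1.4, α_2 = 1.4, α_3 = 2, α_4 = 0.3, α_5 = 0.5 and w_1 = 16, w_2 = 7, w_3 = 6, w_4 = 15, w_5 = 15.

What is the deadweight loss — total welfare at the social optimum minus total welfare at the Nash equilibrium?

∂u_i/∂g_i = α_i − 1, so firm i contributes w_i if α_i > 1, else 0.
α_i > 1 for i ∈ {1, 2, 3}; NE contributions (16, 7, 6, 0, 0), G = 29.
W^NE = Σw_i − G^NE + (Σα_i)·G^NE = 59 + 4.6·29 = 192.4.
Planner: ∂(Σu_j)/∂g_i = Σα_j − 1 = 4.6 > 0, so everyone contributes w_i; G^SO = 59, W^SO = 59 + 4.6·59 = 330.4.
Deadweight loss = 138.

138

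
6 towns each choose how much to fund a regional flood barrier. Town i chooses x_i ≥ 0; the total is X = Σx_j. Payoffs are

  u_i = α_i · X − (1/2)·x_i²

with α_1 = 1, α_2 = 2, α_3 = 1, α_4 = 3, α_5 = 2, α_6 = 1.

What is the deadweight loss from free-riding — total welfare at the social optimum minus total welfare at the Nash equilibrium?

210

Town i's FOC: ∂u_i/∂x_i = α_i − x_i = 0, so x_i* = α_i.
NE contributions = (1, 2, 1, 3, 2, 1); X = 10.
W^NE = (Σα)·X − ½Σα_i² = 10² − ½·20 = 90.
Planner sets x_i = Σα_j = 10 for every i, so X^SO = 6·10 = 60.
W^SO = (Σα)·X^SO − ½·6·(Σα)² = (6/2)·10² = 300.
Deadweight loss = W^SO − W^NE = 210.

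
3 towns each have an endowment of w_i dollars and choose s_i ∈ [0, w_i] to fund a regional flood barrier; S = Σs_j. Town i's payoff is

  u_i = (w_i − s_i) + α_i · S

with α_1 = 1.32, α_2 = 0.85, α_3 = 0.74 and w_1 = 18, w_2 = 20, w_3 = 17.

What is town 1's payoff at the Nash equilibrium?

23.76

∂u_i/∂s_i = α_i − 1, so town i contributes w_i if α_i > 1, else 0.
α_i > 1 for i ∈ {1}; NE contributions (18, 0, 0), S = 18.
u_1 = (18 − 18) + 1.32·18 = 23.76.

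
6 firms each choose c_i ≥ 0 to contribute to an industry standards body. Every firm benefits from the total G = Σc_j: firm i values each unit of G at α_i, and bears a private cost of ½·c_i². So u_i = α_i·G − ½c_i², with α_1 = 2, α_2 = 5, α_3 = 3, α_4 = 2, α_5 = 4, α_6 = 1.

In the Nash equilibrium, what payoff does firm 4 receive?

Firm i's FOC: ∂u_i/∂c_i = α_i − c_i = 0, so c_i* = α_i.
NE contributions = (2, 5, 3, 2, 4, 1); G = 17.
u_4 = α_4·G − ½·(c_4)² = 2·17 − ½·2² = 32.

32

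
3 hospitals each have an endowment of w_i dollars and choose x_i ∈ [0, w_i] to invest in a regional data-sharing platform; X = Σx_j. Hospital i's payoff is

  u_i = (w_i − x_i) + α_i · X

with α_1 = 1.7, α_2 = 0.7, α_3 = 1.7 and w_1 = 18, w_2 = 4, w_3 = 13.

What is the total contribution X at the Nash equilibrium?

31

∂u_i/∂x_i = α_i − 1, so hospital i contributes w_i if α_i > 1, else 0.
α_i > 1 for i ∈ {1, 3}; NE contributions (18, 0, 13), X = 31.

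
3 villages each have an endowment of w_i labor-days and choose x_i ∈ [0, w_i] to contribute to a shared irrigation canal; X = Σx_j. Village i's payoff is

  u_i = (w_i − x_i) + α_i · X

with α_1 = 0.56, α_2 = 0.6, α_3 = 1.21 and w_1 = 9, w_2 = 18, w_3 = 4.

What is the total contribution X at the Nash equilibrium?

∂u_i/∂x_i = α_i − 1, so village i contributes w_i if α_i > 1, else 0.
α_i > 1 for i ∈ {3}; NE contributions (0, 0, 4), X = 4.

4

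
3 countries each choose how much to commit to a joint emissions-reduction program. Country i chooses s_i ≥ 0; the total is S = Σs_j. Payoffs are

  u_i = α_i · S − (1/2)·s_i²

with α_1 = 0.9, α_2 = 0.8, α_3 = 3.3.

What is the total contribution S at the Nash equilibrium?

5

Country i's FOC: ∂u_i/∂s_i = α_i − s_i = 0, so s_i* = α_i.
NE contributions = (0.9, 0.8, 3.3); S = 5.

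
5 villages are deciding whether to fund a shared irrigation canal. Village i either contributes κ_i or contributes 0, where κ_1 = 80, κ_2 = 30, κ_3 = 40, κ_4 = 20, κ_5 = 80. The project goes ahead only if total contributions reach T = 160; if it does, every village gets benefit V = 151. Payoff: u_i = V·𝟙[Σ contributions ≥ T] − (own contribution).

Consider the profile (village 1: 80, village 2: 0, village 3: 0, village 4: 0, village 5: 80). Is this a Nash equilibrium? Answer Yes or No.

Yes

Total = 160 ≥ 160: provided.
Village 1 (pledges 80, payoff 71): dropping to 0 → total 80, payoff 0. No gain.
Village 2 (pledges 0, payoff 151): pledging 30 → total 190, payoff 121. No gain.
Village 3 (pledges 0, payoff 151): pledging 40 → total 200, payoff 111. No gain.
Village 4 (pledges 0, payoff 151): pledging 20 → total 180, payoff 131. No gain.
Village 5 (pledges 80, payoff 71): dropping to 0 → total 80, payoff 0. No gain.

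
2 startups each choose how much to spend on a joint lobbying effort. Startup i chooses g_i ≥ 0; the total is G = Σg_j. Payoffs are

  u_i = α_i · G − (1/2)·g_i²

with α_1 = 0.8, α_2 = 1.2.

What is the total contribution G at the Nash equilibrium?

Startup i's FOC: ∂u_i/∂g_i = α_i − g_i = 0, so g_i* = α_i.
NE contributions = (0.8, 1.2); G = 2.

2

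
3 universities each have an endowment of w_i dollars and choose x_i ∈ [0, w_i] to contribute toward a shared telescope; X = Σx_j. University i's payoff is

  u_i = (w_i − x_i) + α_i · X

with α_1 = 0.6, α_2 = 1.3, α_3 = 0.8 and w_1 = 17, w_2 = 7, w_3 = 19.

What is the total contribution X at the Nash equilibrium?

∂u_i/∂x_i = α_i − 1, so university i contributes w_i if α_i > 1, else 0.
α_i > 1 for i ∈ {2}; NE contributions (0, 7, 0), X = 7.

7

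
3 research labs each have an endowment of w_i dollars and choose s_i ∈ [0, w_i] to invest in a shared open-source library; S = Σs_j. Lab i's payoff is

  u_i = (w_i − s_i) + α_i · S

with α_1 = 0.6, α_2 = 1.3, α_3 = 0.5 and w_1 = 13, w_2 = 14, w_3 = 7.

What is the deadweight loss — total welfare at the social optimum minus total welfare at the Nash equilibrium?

∂u_i/∂s_i = α_i − 1, so lab i contributes w_i if α_i > 1, else 0.
α_i > 1 for i ∈ {2}; NE contributions (0, 14, 0), S = 14.
W^NE = Σw_i − S^NE + (Σα_i)·S^NE = 34 + 1.4·14 = 53.6.
Planner: ∂(Σu_j)/∂s_i = Σα_j − 1 = 1.4 > 0, so everyone contributes w_i; S^SO = 34, W^SO = 34 + 1.4·34 = 81.6.
Deadweight loss = 28.

28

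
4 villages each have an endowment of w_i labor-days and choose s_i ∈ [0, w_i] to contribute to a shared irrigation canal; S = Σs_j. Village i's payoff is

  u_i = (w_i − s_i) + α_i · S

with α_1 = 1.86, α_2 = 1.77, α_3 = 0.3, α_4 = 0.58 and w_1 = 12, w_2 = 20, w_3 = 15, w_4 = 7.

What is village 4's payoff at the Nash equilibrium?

25.56

∂u_i/∂s_i = α_i − 1, so village i contributes w_i if α_i > 1, else 0.
α_i > 1 for i ∈ {1, 2}; NE contributions (12, 20, 0, 0), S = 32.
u_4 = (7 − 0) + 0.58·32 = 25.56.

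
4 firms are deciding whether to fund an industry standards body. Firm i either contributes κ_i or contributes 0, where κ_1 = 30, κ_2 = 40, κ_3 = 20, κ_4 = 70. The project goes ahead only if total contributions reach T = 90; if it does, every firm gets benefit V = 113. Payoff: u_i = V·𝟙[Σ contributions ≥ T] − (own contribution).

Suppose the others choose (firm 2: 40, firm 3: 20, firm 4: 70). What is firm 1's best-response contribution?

Others' total = 130 ≥ 90; contributing adds cost 30 for no extra benefit.
Best response: 0.

0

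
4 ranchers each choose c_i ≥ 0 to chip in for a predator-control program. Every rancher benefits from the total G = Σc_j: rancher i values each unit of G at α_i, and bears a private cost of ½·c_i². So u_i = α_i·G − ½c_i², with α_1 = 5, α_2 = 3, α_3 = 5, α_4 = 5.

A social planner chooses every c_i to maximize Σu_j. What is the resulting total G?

Planner FOC: ∂(Σu_j)/∂c_i = (Σα_j) − c_i = 0, so c_i^SO = Σα_j = 18 for every i; G^SO = 72.

72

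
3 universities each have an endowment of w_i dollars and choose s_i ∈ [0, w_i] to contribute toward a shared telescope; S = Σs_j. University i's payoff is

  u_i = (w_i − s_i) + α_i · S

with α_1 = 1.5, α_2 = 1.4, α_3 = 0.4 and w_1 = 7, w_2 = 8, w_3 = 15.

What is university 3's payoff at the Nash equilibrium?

∂u_i/∂s_i = α_i − 1, so university i contributes w_i if α_i > 1, else 0.
α_i > 1 for i ∈ {1, 2}; NE contributions (7, 8, 0), S = 15.
u_3 = (15 − 0) + 0.4·15 = 21.

21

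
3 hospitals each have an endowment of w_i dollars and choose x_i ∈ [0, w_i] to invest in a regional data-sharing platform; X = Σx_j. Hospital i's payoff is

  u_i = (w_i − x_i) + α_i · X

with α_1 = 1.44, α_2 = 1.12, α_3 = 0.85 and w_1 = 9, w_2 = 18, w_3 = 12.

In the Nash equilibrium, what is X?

27

∂u_i/∂x_i = α_i − 1, so hospital i contributes w_i if α_i > 1, else 0.
α_i > 1 for i ∈ {1, 2}; NE contributions (9, 18, 0), X = 27.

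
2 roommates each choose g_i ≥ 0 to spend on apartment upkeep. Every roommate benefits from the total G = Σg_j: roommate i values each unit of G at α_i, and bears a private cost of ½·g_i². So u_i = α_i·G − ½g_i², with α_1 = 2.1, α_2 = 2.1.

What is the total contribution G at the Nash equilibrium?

4.2

Roommate i's FOC: ∂u_i/∂g_i = α_i − g_i = 0, so g_i* = α_i.
NE contributions = (2.1, 2.1); G = 4.2.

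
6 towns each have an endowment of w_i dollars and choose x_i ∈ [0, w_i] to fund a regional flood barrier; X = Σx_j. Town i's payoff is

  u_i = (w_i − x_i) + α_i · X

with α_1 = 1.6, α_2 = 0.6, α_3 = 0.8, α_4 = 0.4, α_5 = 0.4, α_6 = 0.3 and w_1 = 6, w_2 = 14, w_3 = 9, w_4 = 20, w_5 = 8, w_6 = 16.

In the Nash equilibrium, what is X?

∂u_i/∂x_i = α_i − 1, so town i contributes w_i if α_i > 1, else 0.
α_i > 1 for i ∈ {1}; NE contributions (6, 0, 0, 0, 0, 0), X = 6.

6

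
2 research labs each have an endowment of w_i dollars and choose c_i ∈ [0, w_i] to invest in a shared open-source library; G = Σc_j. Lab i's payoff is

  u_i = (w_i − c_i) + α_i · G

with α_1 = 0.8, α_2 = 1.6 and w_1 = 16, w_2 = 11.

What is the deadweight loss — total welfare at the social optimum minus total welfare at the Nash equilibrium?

22.4

∂u_i/∂c_i = α_i − 1, so lab i contributes w_i if α_i > 1, else 0.
α_i > 1 for i ∈ {2}; NE contributions (0, 11), G = 11.
W^NE = Σw_i − G^NE + (Σα_i)·G^NE = 27 + 1.4·11 = 42.4.
Planner: ∂(Σu_j)/∂c_i = Σα_j − 1 = 1.4 > 0, so everyone contributes w_i; G^SO = 27, W^SO = 27 + 1.4·27 = 64.8.
Deadweight loss = 22.4.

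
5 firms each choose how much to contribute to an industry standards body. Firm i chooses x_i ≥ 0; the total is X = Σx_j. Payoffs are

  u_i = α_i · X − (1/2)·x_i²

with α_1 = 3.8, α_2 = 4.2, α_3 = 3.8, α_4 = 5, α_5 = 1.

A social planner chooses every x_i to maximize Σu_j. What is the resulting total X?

Planner FOC: ∂(Σu_j)/∂x_i = (Σα_j) − x_i = 0, so x_i^SO = Σα_j = 17.8 for every i; X^SO = 89.

89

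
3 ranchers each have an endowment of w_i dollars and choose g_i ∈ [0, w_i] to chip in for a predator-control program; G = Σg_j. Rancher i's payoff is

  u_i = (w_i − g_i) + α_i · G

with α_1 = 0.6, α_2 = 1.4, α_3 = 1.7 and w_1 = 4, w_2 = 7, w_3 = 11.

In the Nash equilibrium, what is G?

18

∂u_i/∂g_i = α_i − 1, so rancher i contributes w_i if α_i > 1, else 0.
α_i > 1 for i ∈ {2, 3}; NE contributions (0, 7, 11), G = 18.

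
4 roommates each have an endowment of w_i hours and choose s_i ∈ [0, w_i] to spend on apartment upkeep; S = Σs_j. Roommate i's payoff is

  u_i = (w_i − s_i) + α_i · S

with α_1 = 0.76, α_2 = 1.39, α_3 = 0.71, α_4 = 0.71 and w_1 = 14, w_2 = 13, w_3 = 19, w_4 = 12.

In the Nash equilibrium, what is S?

13

∂u_i/∂s_i = α_i − 1, so roommate i contributes w_i if α_i > 1, else 0.
α_i > 1 for i ∈ {2}; NE contributions (0, 13, 0, 0), S = 13.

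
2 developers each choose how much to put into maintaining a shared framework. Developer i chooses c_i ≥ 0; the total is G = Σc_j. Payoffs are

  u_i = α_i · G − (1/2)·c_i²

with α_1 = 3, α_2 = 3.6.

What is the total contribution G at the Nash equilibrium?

Developer i's FOC: ∂u_i/∂c_i = α_i − c_i = 0, so c_i* = α_i.
NE contributions = (3, 3.6); G = 6.6.

6.6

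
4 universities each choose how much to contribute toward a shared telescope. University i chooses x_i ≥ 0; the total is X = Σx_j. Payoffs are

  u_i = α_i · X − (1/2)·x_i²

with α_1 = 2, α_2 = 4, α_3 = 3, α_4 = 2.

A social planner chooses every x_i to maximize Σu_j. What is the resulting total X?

44

Planner FOC: ∂(Σu_j)/∂x_i = (Σα_j) − x_i = 0, so x_i^SO = Σα_j = 11 for every i; X^SO = 44.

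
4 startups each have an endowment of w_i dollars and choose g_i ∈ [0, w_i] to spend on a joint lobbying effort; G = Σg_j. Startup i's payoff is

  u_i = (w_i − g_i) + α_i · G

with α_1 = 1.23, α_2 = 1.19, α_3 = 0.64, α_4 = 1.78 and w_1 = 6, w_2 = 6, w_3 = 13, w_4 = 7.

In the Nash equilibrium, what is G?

19

∂u_i/∂g_i = α_i − 1, so startup i contributes w_i if α_i > 1, else 0.
α_i > 1 for i ∈ {1, 2, 4}; NE contributions (6, 6, 0, 7), G = 19.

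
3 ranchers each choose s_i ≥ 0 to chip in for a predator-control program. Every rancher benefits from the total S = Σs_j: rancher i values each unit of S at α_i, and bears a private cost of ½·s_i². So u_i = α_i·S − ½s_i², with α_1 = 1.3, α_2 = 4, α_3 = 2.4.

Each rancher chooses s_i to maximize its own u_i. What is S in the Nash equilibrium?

7.7

Rancher i's FOC: ∂u_i/∂s_i = α_i − s_i = 0, so s_i* = α_i.
NE contributions = (1.3, 4, 2.4); S = 7.7.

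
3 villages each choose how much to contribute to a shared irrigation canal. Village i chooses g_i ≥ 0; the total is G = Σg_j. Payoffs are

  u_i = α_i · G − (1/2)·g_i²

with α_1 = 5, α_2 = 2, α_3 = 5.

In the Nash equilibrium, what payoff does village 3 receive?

Village i's FOC: ∂u_i/∂g_i = α_i − g_i = 0, so g_i* = α_i.
NE contributions = (5, 2, 5); G = 12.
u_3 = α_3·G − ½·(g_3)² = 5·12 − ½·5² = 47.5.

47.5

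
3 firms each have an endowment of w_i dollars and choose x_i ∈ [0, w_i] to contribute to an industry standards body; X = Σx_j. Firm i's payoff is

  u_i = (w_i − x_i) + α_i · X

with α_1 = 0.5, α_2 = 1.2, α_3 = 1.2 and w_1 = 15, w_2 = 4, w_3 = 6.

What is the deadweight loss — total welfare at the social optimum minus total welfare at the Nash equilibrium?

∂u_i/∂x_i = α_i − 1, so firm i contributes w_i if α_i > 1, else 0.
α_i > 1 for i ∈ {2, 3}; NE contributions (0, 4, 6), X = 10.
W^NE = Σw_i − X^NE + (Σα_i)·X^NE = 25 + 1.9·10 = 44.
Planner: ∂(Σu_j)/∂x_i = Σα_j − 1 = 1.9 > 0, so everyone contributes w_i; X^SO = 25, W^SO = 25 + 1.9·25 = 72.5.
Deadweight loss = 28.5.

28.5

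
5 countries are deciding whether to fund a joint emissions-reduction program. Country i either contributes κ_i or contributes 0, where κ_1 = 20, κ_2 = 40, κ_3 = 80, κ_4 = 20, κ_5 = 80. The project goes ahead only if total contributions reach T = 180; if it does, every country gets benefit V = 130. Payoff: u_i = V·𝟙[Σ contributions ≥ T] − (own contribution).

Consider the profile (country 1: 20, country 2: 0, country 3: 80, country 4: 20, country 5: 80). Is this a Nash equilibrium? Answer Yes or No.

No

Total = 200 ≥ 180: provided.
Country 1 (pledges 20, payoff 110): dropping to 0 → total 180, payoff 130. Profitable deviation.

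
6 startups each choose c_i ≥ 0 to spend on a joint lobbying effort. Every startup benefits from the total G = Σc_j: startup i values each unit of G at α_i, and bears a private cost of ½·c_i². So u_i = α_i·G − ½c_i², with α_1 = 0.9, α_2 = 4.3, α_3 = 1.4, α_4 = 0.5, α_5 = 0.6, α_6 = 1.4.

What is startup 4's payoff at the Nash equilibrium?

4.425

Startup i's FOC: ∂u_i/∂c_i = α_i − c_i = 0, so c_i* = α_i.
NE contributions = (0.9, 4.3, 1.4, 0.5, 0.6, 1.4); G = 9.1.
u_4 = α_4·G − ½·(c_4)² = 0.5·9.1 − ½·0.5² = 4.425.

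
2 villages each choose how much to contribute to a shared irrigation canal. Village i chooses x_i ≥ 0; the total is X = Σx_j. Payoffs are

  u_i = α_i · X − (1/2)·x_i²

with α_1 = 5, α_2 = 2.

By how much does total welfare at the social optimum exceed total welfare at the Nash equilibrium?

14.5

Village i's FOC: ∂u_i/∂x_i = α_i − x_i = 0, so x_i* = α_i.
NE contributions = (5, 2); X = 7.
W^NE = (Σα)·X − ½Σα_i² = 7² − ½·29 = 34.5.
Planner sets x_i = Σα_j = 7 for every i, so X^SO = 2·7 = 14.
W^SO = (Σα)·X^SO − ½·2·(Σα)² = (2/2)·7² = 49.
Deadweight loss = W^SO − W^NE = 14.5.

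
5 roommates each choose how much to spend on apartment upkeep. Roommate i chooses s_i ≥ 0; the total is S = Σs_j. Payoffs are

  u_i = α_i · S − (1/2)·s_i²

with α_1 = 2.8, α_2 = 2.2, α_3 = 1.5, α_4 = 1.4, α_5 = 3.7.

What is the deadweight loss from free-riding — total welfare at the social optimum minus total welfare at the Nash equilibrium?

Roommate i's FOC: ∂u_i/∂s_i = α_i − s_i = 0, so s_i* = α_i.
NE contributions = (2.8, 2.2, 1.5, 1.4, 3.7); S = 11.6.
W^NE = (Σα)·S − ½Σα_i² = 11.6² − ½·30.58 = 119.27.
Planner sets s_i = Σα_j = 11.6 for every i, so S^SO = 5·11.6 = 58.
W^SO = (Σα)·S^SO − ½·5·(Σα)² = (5/2)·11.6² = 336.4.
Deadweight loss = W^SO − W^NE = 217.13.

217.13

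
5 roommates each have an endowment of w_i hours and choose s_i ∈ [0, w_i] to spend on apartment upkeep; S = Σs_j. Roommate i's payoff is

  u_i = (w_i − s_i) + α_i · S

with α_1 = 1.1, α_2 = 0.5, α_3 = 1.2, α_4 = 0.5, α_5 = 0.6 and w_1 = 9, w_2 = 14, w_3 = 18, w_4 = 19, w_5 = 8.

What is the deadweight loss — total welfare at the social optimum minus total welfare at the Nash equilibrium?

118.9

∂u_i/∂s_i = α_i − 1, so roommate i contributes w_i if α_i > 1, else 0.
α_i > 1 for i ∈ {1, 3}; NE contributions (9, 0, 18, 0, 0), S = 27.
W^NE = Σw_i − S^NE + (Σα_i)·S^NE = 68 + 2.9·27 = 146.3.
Planner: ∂(Σu_j)/∂s_i = Σα_j − 1 = 2.9 > 0, so everyone contributes w_i; S^SO = 68, W^SO = 68 + 2.9·68 = 265.2.
Deadweight loss = 118.9.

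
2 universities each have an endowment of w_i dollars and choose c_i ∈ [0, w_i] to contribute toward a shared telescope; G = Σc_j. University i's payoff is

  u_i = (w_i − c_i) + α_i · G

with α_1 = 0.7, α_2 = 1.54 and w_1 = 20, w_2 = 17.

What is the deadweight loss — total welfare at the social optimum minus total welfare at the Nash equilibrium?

24.8

∂u_i/∂c_i = α_i − 1, so university i contributes w_i if α_i > 1, else 0.
α_i > 1 for i ∈ {2}; NE contributions (0, 17), G = 17.
W^NE = Σw_i − G^NE + (Σα_i)·G^NE = 37 + 1.24·17 = 58.08.
Planner: ∂(Σu_j)/∂c_i = Σα_j − 1 = 1.24 > 0, so everyone contributes w_i; G^SO = 37, W^SO = 37 + 1.24·37 = 82.88.
Deadweight loss = 24.8.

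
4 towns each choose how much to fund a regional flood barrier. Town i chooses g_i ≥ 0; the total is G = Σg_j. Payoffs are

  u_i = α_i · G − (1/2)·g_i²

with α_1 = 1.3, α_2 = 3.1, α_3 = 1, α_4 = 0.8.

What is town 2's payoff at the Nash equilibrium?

Town i's FOC: ∂u_i/∂g_i = α_i − g_i = 0, so g_i* = α_i.
NE contributions = (1.3, 3.1, 1, 0.8); G = 6.2.
u_2 = α_2·G − ½·(g_2)² = 3.1·6.2 − ½·3.1² = 14.415.

14.415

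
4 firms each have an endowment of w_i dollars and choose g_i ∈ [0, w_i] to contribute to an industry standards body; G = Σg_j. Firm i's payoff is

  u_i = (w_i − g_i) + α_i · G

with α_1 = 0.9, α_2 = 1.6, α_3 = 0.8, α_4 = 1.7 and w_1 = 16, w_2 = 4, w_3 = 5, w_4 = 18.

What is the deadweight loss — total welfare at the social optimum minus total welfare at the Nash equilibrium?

∂u_i/∂g_i = α_i − 1, so firm i contributes w_i if α_i > 1, else 0.
α_i > 1 for i ∈ {2, 4}; NE contributions (0, 4, 0, 18), G = 22.
W^NE = Σw_i − G^NE + (Σα_i)·G^NE = 43 + 4·22 = 131.
Planner: ∂(Σu_j)/∂g_i = Σα_j − 1 = 4 > 0, so everyone contributes w_i; G^SO = 43, W^SO = 43 + 4·43 = 215.
Deadweight loss = 84.

84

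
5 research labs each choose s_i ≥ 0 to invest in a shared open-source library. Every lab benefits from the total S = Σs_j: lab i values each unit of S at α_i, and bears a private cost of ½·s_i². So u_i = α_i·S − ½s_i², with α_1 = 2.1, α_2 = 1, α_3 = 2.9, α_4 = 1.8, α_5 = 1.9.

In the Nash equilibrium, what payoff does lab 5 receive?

16.625

Lab i's FOC: ∂u_i/∂s_i = α_i − s_i = 0, so s_i* = α_i.
NE contributions = (2.1, 1, 2.9, 1.8, 1.9); S = 9.7.
u_5 = α_5·S − ½·(s_5)² = 1.9·9.7 − ½·1.9² = 16.625.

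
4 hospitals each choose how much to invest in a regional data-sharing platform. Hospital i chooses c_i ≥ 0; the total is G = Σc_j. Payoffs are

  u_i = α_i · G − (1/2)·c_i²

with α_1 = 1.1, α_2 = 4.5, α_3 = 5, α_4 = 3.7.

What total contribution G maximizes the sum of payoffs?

Planner FOC: ∂(Σu_j)/∂c_i = (Σα_j) − c_i = 0, so c_i^SO = Σα_j = 14.3 for every i; G^SO = 57.2.

57.2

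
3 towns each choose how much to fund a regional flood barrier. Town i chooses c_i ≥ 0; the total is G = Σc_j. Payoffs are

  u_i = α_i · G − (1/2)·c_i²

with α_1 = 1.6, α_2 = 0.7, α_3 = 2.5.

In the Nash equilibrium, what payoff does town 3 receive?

Town i's FOC: ∂u_i/∂c_i = α_i − c_i = 0, so c_i* = α_i.
NE contributions = (1.6, 0.7, 2.5); G = 4.8.
u_3 = α_3·G − ½·(c_3)² = 2.5·4.8 − ½·2.5² = 8.875.

8.875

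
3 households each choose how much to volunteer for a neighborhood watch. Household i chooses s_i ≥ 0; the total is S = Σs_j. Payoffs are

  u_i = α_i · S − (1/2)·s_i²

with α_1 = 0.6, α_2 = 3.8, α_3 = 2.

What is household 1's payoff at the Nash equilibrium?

3.66

Household i's FOC: ∂u_i/∂s_i = α_i − s_i = 0, so s_i* = α_i.
NE contributions = (0.6, 3.8, 2); S = 6.4.
u_1 = α_1·S − ½·(s_1)² = 0.6·6.4 − ½·0.6² = 3.66.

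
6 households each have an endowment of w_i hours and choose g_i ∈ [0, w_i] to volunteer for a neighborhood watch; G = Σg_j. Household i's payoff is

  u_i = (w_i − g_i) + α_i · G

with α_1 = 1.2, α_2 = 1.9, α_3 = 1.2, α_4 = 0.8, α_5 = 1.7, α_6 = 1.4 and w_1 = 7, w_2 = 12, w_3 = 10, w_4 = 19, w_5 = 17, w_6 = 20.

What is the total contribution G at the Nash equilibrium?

66

∂u_i/∂g_i = α_i − 1, so household i contributes w_i if α_i > 1, else 0.
α_i > 1 for i ∈ {1, 2, 3, 5, 6}; NE contributions (7, 12, 10, 0, 17, 20), G = 66.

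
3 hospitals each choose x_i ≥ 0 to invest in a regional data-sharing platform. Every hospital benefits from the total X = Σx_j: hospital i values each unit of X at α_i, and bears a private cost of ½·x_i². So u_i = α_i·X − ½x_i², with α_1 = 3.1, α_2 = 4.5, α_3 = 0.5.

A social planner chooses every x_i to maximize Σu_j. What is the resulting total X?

Planner FOC: ∂(Σu_j)/∂x_i = (Σα_j) − x_i = 0, so x_i^SO = Σα_j = 8.1 for every i; X^SO = 24.3.

24.3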